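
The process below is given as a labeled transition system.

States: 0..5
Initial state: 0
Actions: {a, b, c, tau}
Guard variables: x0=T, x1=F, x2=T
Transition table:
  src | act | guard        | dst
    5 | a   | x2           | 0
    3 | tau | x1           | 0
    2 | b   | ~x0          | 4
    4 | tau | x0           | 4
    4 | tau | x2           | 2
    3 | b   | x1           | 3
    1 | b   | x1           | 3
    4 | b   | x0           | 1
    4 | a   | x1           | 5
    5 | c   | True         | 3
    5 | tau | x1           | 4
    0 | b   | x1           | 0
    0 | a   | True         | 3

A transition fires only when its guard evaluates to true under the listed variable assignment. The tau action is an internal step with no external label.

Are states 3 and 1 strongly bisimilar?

Answer: BISIMILAR

Trace:
Compute ~ classes (split until stable):
  P[0] = {{0,1,2,3,4,5}}
  P[1] = {{0},{1,2,3},{4},{5}}
4 equivalence class(es) (converged in 2)
class of 3: {1,2,3}; class of 1: {1,2,3}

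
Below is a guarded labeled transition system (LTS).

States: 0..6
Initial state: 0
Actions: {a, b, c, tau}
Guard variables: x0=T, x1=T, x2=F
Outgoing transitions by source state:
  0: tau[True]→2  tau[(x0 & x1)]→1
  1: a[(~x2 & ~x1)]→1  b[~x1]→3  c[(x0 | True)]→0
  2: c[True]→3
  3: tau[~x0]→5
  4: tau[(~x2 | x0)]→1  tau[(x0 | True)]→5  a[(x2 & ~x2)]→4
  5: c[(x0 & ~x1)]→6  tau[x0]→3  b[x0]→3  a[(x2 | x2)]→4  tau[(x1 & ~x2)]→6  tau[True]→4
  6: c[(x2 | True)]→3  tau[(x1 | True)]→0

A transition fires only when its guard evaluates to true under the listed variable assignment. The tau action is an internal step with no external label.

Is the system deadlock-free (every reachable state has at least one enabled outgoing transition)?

Answer: DEADLOCK at state 3

Trace:
R = {0,1,2,3}
  0: tau→1  tau→2  [2 exit(s)]
  1: c→0  [1 exit(s)]
  2: c→3  [1 exit(s)]
  3: ∅  [deadlock]
witness 3: tau·c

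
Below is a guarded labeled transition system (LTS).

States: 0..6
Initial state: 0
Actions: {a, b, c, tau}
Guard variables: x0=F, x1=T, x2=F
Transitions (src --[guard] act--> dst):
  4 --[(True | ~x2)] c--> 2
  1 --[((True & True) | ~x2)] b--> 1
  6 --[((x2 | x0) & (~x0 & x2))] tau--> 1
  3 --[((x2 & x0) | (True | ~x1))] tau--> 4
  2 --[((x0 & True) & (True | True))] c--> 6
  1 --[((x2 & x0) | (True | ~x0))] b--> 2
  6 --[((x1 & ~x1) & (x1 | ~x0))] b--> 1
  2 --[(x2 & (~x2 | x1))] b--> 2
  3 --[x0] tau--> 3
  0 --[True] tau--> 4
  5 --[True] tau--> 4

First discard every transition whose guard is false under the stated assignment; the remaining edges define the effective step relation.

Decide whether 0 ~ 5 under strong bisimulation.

Answer: BISIMILAR

Trace:
Bisimulation quotient by refinement:
  P[0] = {{0,1,2,3,4,5,6}}
  P[1] = {{0,3,5},{1},{2,6},{4}}
stable after 2 split(s): 4 block(s)
[0]={0,3,5}  [5]={0,3,5}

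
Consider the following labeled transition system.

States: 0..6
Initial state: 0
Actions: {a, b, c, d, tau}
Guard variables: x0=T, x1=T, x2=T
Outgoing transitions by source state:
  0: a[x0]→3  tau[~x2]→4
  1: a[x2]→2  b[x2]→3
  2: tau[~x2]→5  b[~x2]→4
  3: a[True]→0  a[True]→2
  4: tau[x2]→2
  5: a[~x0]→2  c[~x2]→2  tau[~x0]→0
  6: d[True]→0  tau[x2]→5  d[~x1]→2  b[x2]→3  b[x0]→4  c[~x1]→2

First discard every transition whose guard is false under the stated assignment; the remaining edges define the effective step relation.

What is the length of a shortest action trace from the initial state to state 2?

Answer: 2

Trace:
Layered search for 2:
  L0 = {0}
  L1 = {3}
  L2 = {2}
depth(2)=2, e.g. a·a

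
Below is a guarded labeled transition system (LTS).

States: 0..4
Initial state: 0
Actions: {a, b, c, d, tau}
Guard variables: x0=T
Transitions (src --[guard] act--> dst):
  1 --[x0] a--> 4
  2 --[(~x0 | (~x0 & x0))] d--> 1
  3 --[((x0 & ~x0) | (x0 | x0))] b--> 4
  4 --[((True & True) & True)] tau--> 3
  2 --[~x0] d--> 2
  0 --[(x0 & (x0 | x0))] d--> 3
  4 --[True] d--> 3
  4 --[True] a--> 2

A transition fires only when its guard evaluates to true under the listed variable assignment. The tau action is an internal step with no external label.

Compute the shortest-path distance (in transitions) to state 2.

Breadth-first toward 2:
  L0 = {0}
  L1 = {3}
  L2 = {4}
  L3 = {2}
depth(2)=3, e.g. d·b·a

Answer: 3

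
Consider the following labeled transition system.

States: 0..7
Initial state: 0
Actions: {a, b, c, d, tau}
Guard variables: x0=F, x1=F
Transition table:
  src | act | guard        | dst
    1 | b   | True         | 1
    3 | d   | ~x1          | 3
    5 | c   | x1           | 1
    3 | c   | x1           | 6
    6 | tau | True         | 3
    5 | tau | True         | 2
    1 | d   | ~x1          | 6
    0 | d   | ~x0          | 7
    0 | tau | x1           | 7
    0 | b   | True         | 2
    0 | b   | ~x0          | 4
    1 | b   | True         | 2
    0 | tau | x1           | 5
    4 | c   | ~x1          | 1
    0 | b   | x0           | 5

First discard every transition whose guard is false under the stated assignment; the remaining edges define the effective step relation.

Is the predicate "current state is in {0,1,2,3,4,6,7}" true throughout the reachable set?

Allowed set {0,1,2,3,4,6,7}
Reach set: {0,1,2,3,4,6,7}
  0: ✓
  1: ✓
  2: ✓
  3: ✓
  4: ✓
  6: ✓
  7: ✓

Answer: INVARIANT HOLDS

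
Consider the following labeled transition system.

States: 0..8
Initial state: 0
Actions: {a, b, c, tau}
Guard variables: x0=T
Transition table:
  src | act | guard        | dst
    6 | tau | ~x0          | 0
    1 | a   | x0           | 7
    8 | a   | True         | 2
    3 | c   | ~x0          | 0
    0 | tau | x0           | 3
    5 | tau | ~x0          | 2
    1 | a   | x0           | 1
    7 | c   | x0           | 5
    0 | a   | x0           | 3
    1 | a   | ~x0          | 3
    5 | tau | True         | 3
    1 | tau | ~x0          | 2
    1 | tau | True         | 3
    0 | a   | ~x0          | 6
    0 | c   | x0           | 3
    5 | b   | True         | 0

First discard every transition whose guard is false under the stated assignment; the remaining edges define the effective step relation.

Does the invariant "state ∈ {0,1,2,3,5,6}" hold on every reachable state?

Safe = {0,1,2,3,5,6}
Reach set: {0,3}
  0: ok
  3: ok

Answer: INVARIANT HOLDS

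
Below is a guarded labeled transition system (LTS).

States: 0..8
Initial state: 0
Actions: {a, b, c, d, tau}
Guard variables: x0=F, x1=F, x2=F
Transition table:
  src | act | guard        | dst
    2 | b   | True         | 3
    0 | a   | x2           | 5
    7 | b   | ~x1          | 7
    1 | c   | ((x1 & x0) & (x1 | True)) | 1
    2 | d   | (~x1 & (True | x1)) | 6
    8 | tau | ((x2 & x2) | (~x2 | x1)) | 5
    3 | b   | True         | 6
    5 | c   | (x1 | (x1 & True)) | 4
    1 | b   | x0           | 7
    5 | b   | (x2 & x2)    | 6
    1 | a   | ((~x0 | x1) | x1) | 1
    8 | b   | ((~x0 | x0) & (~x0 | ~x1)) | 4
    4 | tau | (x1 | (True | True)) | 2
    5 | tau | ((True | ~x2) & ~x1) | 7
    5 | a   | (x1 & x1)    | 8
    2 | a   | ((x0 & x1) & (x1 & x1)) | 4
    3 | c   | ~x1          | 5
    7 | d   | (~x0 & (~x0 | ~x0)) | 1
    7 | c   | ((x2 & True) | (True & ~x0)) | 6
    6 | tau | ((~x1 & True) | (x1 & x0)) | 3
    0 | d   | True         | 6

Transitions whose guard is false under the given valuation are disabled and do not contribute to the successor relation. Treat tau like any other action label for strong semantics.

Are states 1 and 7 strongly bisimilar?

Answer: NOT BISIMILAR

Analysis:
Refine partition for ~:
  π0 = {{0,1,2,3,4,5,6,7,8}}
  π1 = {{0},{1},{2},{3},{4,5,6},{7},{8}}
  π2 = {{0},{1},{2},{3},{4},{5},{6},{7},{8}}
stable after 3 split(s): 9 block(s)
[1]={1}  [7]={7}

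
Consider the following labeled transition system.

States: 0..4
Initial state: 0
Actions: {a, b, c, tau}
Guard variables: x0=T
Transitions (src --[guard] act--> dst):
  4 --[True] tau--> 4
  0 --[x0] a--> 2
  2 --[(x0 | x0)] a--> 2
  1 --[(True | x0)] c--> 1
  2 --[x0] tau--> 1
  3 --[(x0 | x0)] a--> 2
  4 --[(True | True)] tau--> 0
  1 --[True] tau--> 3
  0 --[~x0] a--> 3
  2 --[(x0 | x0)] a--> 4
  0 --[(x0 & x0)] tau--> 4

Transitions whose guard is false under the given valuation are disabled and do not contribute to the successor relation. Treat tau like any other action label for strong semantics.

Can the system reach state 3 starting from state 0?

Answer: REACHABLE

Analysis:
10 transition(s) survive guard evaluation.
depth 0: {0}
depth 1: {2,4}  total {0,2,4}
depth 2: {1}  total {0,1,2,4}
depth 3: {3}  total {0,1,2,3,4}
Reachable = {0,1,2,3,4}
trace reaching 3: a·tau·tau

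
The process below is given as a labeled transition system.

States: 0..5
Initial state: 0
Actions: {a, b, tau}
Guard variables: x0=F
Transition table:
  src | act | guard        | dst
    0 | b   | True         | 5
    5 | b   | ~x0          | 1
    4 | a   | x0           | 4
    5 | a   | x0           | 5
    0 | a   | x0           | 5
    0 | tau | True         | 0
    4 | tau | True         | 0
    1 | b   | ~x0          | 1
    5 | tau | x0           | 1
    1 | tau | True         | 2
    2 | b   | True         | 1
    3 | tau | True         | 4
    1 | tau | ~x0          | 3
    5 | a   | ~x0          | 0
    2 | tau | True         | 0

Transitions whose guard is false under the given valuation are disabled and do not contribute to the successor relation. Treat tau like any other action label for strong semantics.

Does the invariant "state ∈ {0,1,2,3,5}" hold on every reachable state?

Answer: INVARIANT VIOLATED at state 4

Analysis:
Safe = {0,1,2,3,5}
Reachable = {0,1,2,3,4,5}
  0: safe
  1: safe
  2: safe
  3: safe
  4: ✗ unsafe
  5: safe
witness against invariant: b·b·tau·tau → 4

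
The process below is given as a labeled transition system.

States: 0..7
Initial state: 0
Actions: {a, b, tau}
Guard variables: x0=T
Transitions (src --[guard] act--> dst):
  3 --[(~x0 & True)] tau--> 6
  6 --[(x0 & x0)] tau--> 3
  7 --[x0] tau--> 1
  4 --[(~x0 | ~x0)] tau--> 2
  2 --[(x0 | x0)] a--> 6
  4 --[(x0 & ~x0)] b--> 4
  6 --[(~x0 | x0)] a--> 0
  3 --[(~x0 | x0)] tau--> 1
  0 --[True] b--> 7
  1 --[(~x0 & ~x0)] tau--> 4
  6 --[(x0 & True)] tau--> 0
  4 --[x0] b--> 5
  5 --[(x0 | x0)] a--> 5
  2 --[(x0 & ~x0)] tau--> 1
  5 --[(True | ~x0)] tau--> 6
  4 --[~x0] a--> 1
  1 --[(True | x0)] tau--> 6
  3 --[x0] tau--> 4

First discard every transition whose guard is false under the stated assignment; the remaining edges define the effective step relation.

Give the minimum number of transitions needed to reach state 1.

Answer: 2

Working:
Breadth-first toward 1:
  L0 = {0}
  L1 = {7}
  L2 = {1}
first hit 1 at d=2 via b·tau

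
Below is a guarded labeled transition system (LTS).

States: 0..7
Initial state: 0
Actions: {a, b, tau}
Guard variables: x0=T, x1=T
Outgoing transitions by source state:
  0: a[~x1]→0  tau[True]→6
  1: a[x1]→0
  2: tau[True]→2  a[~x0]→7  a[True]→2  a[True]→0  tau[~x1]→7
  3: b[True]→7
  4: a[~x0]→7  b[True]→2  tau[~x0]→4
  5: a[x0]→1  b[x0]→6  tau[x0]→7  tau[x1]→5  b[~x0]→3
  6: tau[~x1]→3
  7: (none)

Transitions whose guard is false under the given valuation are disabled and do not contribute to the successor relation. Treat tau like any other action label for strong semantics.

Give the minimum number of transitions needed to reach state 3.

Layered search for 3:
  Layer 0: {0}
  Layer 1: {6}
3 never appears.

Answer: UNREACHABLE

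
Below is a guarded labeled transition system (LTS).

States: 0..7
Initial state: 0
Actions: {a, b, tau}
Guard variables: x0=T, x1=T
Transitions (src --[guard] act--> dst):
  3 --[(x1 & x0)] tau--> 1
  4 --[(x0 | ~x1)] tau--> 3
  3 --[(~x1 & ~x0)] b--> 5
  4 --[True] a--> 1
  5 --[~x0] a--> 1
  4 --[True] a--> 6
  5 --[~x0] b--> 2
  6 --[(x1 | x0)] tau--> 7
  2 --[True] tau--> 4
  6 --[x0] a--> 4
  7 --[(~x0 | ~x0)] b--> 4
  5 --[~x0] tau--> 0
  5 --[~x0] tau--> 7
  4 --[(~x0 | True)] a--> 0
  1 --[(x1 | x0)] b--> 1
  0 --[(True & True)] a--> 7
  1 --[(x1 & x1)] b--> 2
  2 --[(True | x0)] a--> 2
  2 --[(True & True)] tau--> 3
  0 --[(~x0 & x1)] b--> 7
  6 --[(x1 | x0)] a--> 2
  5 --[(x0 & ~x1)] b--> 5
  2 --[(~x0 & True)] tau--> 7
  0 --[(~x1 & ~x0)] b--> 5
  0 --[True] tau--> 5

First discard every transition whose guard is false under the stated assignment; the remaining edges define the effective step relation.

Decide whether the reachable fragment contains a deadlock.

R = {0,5,7}
  0: a→7  tau→5  [2 out]
  5: ∅  [no exit]
  7: ∅  [no exit]
Path to 5: tau

Answer: DEADLOCK at state 5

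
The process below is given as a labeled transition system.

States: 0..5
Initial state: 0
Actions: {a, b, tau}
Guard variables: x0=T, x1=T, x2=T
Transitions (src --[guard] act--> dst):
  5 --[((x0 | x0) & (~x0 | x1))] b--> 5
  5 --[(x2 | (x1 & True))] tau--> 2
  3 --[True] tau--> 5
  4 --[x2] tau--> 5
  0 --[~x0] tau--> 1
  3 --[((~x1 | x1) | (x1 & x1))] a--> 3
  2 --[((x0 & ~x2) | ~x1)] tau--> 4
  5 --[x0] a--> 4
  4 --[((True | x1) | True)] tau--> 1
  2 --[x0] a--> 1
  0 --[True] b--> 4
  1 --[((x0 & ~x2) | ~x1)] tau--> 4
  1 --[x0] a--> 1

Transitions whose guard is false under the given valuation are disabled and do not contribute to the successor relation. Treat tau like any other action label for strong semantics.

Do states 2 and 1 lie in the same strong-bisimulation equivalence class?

Compute ~ classes (split until stable):
  π0 = {{0,1,2,3,4,5}}
  π1 = {{0},{1,2},{3},{4},{5}}
Fixed point at round 2; 5 class(es).
class of 2: {1,2}; class of 1: {1,2}

Answer: BISIMILAR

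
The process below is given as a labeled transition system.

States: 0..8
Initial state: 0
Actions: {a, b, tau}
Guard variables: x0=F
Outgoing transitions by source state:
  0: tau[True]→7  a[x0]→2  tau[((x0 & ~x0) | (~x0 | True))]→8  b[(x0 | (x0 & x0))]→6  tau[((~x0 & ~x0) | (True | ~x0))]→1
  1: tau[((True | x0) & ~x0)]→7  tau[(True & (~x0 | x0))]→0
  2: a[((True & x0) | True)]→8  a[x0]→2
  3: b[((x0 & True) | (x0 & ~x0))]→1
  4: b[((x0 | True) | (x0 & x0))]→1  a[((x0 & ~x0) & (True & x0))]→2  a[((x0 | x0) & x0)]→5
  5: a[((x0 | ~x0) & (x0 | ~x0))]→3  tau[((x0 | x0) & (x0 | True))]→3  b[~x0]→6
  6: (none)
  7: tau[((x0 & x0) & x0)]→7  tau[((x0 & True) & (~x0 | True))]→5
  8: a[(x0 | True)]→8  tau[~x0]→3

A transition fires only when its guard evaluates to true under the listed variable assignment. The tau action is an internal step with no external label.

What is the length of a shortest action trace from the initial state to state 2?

Breadth-first toward 2:
  depth 0: {0}
  depth 1: {1,7,8}
  depth 2: {3}
2 never appears.

Answer: UNREACHABLE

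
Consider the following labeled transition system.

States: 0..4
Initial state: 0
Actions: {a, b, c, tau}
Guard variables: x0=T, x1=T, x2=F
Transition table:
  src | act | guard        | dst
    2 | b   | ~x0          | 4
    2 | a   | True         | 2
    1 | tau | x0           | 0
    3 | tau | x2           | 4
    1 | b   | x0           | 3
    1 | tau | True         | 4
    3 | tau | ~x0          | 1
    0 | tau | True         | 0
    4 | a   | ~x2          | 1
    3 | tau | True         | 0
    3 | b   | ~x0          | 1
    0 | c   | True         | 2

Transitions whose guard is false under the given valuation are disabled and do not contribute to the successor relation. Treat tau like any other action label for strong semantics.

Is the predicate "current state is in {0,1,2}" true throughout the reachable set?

Inv-set: {0,1,2}
Reachable = {0,2}
  0: safe
  2: safe

Answer: INVARIANT HOLDS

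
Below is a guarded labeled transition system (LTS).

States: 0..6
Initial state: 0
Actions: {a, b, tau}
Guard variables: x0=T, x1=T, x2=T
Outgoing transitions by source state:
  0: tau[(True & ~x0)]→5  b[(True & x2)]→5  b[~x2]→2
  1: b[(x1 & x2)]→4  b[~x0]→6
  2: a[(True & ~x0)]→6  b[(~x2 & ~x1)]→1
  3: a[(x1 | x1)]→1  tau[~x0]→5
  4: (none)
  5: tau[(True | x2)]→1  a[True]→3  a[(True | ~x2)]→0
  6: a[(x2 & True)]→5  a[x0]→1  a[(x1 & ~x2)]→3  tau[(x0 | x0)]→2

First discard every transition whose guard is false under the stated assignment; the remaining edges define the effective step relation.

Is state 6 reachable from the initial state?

9 transition(s) survive guard evaluation.
depth 0: {0}
depth 1: {5}  cumulative {0,5}
depth 2: {1,3}  cumulative {0,1,3,5}
depth 3: {4}  cumulative {0,1,3,4,5}
Reachable = {0,1,3,4,5}

Answer: UNREACHABLE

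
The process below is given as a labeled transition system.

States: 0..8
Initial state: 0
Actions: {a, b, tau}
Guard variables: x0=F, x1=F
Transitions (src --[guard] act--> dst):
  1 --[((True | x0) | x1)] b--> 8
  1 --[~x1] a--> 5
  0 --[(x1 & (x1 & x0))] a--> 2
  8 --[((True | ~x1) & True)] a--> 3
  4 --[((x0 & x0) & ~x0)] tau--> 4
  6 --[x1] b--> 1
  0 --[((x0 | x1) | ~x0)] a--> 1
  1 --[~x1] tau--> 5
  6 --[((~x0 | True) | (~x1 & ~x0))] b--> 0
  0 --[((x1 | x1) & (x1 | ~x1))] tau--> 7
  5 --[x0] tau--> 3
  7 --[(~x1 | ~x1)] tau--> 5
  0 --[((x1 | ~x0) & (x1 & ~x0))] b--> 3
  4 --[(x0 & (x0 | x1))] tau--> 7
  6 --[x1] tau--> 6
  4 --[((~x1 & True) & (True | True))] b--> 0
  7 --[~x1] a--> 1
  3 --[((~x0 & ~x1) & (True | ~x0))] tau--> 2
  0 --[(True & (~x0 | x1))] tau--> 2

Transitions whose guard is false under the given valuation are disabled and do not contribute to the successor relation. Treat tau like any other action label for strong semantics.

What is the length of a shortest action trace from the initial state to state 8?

Answer: 2

Analysis:
Breadth-first toward 8:
  L0 = {0}
  L1 = {1,2}
  L2 = {5,8}
depth(8)=2, e.g. a·b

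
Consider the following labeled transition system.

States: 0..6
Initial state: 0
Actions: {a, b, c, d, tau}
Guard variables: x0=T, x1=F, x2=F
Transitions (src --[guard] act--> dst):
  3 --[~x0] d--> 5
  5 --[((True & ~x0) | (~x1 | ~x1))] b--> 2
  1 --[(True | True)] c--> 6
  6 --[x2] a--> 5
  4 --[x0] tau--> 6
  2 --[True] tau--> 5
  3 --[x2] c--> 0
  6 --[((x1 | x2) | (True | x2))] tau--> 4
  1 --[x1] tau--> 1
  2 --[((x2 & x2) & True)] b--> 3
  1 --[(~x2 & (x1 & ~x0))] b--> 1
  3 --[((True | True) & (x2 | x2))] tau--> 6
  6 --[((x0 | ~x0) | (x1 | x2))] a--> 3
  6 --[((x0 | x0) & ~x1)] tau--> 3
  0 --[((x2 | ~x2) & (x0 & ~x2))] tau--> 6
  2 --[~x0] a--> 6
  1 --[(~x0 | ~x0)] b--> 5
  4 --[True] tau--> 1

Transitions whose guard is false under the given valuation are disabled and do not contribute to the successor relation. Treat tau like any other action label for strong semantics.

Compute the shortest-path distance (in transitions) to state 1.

Layered search for 1:
  depth 0: {0}
  depth 1: {6}
  depth 2: {3,4}
  depth 3: {1}
first hit 1 at d=3 via tau·tau·tau

Answer: 3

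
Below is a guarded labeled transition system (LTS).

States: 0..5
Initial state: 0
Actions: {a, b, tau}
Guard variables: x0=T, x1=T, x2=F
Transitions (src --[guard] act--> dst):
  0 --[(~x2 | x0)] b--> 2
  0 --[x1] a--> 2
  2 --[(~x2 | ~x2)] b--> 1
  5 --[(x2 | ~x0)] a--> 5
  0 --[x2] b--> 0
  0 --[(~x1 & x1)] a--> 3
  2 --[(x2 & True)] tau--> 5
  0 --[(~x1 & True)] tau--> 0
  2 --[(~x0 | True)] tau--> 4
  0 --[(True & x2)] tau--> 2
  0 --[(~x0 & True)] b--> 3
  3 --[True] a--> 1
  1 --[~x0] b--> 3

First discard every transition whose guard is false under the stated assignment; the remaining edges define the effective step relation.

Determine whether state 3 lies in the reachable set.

Answer: UNREACHABLE

Working:
After dropping false guards: 5 live edges.
Layer 0: {0}
Layer 1: {2}  total {0,2}
Layer 2: {1,4}  total {0,1,2,4}
R = {0,1,2,4}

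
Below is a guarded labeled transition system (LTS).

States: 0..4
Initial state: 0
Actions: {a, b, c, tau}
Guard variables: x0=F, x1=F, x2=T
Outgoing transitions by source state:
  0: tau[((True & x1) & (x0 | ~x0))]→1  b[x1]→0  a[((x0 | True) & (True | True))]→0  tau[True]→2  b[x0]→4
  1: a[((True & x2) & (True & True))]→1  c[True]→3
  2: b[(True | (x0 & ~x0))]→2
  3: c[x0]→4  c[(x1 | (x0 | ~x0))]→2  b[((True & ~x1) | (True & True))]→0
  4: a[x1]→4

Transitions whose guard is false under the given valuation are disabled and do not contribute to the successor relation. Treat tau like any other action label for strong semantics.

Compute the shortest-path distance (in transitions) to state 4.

Layered search for 4:
  depth 0: {0}
  depth 1: {2}
4 never appears.

Answer: UNREACHABLE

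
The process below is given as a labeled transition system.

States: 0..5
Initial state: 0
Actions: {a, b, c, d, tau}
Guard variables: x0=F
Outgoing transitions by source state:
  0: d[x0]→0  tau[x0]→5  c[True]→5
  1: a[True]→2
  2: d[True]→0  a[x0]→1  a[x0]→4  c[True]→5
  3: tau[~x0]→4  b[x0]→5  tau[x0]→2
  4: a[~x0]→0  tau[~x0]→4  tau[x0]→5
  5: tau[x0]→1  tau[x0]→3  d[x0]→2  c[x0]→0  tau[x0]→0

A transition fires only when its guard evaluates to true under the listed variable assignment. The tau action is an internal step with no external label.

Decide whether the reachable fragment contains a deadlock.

Reach set: {0,5}
  0: c→5  [1 out]
  5: ∅  [STUCK]
trace reaching 5: c

Answer: DEADLOCK at state 5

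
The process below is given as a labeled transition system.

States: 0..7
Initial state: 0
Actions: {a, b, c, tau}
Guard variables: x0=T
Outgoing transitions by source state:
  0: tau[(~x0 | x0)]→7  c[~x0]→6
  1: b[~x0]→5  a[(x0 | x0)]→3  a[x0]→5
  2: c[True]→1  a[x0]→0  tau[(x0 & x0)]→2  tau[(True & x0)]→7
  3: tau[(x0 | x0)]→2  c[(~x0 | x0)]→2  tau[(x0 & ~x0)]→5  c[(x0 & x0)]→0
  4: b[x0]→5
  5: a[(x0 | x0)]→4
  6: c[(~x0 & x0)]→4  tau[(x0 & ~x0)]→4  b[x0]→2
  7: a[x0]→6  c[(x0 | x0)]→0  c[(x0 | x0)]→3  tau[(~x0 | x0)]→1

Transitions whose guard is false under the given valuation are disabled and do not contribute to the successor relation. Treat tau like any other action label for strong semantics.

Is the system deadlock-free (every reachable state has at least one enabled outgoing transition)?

Reachable = {0,1,2,3,4,5,6,7}
  0: tau→7  [1 exit(s)]
  1: a→3  a→5  [2 exit(s)]
  2: a→0  c→1  tau→2  tau→7  [4 exit(s)]
  3: c→0  c→2  tau→2  [3 exit(s)]
  4: b→5  [1 exit(s)]
  5: a→4  [1 exit(s)]
  6: b→2  [1 exit(s)]
  7: a→6  c→0  c→3  tau→1  [4 exit(s)]

Answer: DEADLOCK-FREE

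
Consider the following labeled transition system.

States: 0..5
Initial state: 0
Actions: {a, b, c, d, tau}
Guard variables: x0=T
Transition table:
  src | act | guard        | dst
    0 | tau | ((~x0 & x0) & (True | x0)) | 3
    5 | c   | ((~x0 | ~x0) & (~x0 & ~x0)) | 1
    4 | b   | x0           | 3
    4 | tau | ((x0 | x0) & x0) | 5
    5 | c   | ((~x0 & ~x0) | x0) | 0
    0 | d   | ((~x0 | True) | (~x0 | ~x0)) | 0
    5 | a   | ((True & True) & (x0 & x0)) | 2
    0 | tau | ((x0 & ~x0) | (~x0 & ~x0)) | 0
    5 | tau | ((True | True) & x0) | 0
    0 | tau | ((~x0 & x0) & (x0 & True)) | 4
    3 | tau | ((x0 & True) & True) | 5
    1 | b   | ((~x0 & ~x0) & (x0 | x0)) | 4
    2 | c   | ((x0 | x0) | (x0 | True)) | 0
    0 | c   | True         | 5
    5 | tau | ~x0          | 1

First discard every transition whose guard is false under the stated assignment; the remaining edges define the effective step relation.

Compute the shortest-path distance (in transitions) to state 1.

Breadth-first toward 1:
  depth 0: {0}
  depth 1: {5}
  depth 2: {2}
1 never appears.

Answer: UNREACHABLE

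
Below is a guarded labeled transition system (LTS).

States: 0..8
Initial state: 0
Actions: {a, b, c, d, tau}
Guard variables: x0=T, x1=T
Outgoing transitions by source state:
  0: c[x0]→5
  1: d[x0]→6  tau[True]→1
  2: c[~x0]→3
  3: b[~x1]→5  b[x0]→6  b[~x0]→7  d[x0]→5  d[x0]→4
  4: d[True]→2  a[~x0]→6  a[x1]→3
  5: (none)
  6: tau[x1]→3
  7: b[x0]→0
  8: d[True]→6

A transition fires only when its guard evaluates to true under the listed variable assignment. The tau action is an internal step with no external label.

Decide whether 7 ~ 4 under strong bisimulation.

Bisimulation quotient by refinement:
  π0 = {{0,1,2,3,4,5,6,7,8}}
  π1 = {{0},{1},{2,5},{3},{4},{6},{7},{8}}
8 equivalence class(es) (converged in 2)
7∈{7}, 4∈{4}

Answer: NOT BISIMILAR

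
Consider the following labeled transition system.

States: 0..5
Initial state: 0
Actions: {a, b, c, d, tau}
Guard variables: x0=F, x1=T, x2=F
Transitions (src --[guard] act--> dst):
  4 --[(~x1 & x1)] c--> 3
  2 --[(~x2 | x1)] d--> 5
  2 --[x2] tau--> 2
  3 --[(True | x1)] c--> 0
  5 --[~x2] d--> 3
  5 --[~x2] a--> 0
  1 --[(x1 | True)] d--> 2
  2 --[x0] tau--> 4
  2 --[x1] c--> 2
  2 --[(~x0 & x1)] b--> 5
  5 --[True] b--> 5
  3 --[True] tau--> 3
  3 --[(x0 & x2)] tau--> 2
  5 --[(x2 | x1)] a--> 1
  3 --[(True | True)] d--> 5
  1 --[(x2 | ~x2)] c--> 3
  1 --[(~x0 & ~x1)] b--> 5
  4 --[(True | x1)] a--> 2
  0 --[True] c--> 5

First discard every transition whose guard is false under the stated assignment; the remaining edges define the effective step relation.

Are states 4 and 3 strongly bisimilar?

Refine partition for ~:
  π0 = {{0,1,2,3,4,5}}
  π1 = {{0},{1},{2},{3},{4},{5}}
Fixed point at round 2; 6 class(es).
4∈{4}, 3∈{3}

Answer: NOT BISIMILAR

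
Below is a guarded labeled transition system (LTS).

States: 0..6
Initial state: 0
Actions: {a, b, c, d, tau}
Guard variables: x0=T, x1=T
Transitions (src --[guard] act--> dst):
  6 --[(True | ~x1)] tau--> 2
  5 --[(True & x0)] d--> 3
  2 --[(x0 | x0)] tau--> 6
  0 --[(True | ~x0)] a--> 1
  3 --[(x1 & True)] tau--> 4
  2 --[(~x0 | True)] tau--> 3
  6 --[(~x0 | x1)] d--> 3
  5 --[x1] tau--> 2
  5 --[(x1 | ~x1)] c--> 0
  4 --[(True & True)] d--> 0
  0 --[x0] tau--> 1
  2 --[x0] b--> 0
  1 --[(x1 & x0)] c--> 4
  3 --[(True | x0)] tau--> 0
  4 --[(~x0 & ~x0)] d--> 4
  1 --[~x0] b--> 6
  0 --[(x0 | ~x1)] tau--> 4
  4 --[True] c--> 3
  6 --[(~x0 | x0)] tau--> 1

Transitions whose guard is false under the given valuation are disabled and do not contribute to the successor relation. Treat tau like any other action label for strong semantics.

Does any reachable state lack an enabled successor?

Answer: DEADLOCK-FREE

Analysis:
Reach set: {0,1,3,4}
  0: a→1  tau→1  tau→4  [3 exit(s)]
  1: c→4  [1 exit(s)]
  3: tau→0  tau→4  [2 exit(s)]
  4: c→3  d→0  [2 exit(s)]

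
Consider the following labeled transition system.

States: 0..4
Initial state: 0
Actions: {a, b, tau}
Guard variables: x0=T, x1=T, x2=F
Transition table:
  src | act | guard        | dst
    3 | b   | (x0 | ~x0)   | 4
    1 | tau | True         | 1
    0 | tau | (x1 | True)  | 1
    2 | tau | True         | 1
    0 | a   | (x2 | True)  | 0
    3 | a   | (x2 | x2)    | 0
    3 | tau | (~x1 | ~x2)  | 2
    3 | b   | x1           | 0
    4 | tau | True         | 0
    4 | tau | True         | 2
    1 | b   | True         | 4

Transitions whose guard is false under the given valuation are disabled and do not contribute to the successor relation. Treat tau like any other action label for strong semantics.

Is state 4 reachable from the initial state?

Guard filter leaves 10 enabled edge(s).
depth 0: {0}
depth 1: {1}  now seen {0,1}
depth 2: {4}  now seen {0,1,4}
depth 3: {2}  now seen {0,1,2,4}
R = {0,1,2,4}
witness 4: tau·b

Answer: REACHABLE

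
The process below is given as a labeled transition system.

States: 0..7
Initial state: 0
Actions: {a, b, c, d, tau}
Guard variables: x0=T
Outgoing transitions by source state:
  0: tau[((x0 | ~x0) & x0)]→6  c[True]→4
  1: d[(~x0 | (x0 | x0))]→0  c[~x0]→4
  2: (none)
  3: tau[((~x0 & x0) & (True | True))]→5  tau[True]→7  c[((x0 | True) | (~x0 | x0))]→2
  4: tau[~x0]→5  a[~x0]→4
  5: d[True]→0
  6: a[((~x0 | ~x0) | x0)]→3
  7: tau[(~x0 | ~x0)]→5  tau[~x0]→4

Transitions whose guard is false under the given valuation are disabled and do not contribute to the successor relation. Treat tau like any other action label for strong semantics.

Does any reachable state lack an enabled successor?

Answer: DEADLOCK at state 2

Trace:
Reach set: {0,2,3,4,6,7}
  0: c→4  tau→6  [deg 2]
  2: ∅  [no exit]
  3: c→2  tau→7  [deg 2]
  4: ∅  [no exit]
  6: a→3  [deg 1]
  7: ∅  [no exit]
witness 2: tau·a·c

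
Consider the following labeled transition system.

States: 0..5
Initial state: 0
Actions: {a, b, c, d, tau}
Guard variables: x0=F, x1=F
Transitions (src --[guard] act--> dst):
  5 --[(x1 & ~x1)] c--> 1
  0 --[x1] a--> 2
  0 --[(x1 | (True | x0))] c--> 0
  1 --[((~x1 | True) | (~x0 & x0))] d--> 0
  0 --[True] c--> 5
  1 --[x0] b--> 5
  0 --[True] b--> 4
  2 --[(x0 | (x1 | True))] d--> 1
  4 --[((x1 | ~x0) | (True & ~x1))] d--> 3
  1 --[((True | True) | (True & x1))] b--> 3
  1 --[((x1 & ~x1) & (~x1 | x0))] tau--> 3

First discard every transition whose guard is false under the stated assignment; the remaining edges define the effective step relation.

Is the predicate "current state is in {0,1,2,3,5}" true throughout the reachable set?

Inv-set: {0,1,2,3,5}
Reachable = {0,3,4,5}
  0: ✓
  3: ✓
  4: VIOLATES
  5: ✓
counterexample path to 4: b

Answer: INVARIANT VIOLATED at state 4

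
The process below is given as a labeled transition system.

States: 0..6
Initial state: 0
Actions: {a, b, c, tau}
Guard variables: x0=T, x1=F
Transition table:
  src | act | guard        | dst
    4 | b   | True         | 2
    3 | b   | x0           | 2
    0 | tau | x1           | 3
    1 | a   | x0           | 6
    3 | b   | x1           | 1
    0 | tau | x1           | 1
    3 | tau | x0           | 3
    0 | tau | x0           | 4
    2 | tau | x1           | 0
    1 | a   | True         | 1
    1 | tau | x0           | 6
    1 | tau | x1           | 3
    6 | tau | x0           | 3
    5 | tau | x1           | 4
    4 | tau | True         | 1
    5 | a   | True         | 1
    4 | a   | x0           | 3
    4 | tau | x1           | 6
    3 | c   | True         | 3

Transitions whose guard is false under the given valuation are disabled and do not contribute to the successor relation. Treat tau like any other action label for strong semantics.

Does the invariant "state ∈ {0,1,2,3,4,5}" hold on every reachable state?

Answer: INVARIANT VIOLATED at state 6

Working:
Inv-set: {0,1,2,3,4,5}
Reach set: {0,1,2,3,4,6}
  0: ✓
  1: ✓
  2: ✓
  3: ✓
  4: ✓
  6: ✗ unsafe
reach 6 via tau·tau·a — violates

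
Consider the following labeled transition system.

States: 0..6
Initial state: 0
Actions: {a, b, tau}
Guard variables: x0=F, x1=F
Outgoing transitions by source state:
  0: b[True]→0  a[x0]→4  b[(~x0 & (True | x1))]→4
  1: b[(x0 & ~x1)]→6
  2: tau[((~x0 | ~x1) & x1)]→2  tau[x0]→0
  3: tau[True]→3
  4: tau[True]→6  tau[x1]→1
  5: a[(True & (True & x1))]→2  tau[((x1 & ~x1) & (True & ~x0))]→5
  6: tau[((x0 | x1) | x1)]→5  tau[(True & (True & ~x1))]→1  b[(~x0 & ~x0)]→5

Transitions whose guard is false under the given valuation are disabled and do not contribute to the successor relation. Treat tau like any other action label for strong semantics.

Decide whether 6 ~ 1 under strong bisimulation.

Answer: NOT BISIMILAR

Trace:
Compute ~ classes (split until stable):
  π0 = {{0,1,2,3,4,5,6}}
  π1 = {{0},{1,2,5},{3,4},{6}}
  π2 = {{0},{1,2,5},{3},{4},{6}}
Fixed point at round 3; 5 class(es).
class of 6: {6}; class of 1: {1,2,5}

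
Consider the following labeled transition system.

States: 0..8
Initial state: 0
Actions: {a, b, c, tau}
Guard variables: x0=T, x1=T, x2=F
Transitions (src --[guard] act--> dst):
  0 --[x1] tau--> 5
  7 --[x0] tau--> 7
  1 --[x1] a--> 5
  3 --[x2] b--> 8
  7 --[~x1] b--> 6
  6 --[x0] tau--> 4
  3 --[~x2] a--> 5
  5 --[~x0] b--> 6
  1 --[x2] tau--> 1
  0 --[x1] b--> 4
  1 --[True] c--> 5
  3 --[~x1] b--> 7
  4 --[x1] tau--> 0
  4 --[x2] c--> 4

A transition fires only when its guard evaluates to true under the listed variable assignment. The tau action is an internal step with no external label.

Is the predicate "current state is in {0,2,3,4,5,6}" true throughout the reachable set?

Inv-set: {0,2,3,4,5,6}
Reach set: {0,4,5}
  0: ok
  4: ok
  5: ok

Answer: INVARIANT HOLDS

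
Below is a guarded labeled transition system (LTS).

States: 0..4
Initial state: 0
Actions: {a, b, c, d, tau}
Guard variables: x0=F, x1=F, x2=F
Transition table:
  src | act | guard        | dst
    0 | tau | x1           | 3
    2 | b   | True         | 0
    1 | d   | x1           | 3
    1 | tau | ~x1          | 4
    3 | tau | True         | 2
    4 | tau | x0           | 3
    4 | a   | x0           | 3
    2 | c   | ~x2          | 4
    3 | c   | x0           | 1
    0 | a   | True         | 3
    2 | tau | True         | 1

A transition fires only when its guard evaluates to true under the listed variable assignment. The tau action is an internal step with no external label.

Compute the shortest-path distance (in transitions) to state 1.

Answer: 3

Trace:
BFS to 1:
  L0 = {0}
  L1 = {3}
  L2 = {2}
  L3 = {1,4}
1 enters at depth 3; path a·tau·tau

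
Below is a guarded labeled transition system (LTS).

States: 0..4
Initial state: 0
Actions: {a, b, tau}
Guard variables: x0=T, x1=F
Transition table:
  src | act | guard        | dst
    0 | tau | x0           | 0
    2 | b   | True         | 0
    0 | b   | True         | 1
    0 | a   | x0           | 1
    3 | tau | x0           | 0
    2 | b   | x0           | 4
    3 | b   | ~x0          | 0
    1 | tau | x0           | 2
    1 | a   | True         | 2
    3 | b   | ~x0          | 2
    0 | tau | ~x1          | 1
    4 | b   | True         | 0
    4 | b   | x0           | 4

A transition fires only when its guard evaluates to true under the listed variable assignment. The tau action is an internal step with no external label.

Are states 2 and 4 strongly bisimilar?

Answer: BISIMILAR

Analysis:
Refine partition for ~:
  π0 = {{0,1,2,3,4}}
  π1 = {{0},{1},{2,4},{3}}
Fixed point at round 2; 4 class(es).
[2]={2,4}  [4]={2,4}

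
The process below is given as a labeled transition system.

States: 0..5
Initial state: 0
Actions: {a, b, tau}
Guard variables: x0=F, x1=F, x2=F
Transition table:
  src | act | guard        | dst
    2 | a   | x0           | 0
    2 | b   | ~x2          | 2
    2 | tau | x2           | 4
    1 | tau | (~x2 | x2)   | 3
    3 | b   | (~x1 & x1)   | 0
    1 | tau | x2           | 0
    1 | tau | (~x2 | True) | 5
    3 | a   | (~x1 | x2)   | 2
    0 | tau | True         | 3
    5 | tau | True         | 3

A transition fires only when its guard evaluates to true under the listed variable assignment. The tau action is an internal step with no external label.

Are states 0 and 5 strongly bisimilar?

Answer: BISIMILAR

Trace:
Refine partition for ~:
  round 0: {{0,1,2,3,4,5}}
  round 1: {{0,1,5},{2},{3},{4}}
  round 2: {{0,5},{1},{2},{3},{4}}
stable after 3 split(s): 5 block(s)
0∈{0,5}, 5∈{0,5}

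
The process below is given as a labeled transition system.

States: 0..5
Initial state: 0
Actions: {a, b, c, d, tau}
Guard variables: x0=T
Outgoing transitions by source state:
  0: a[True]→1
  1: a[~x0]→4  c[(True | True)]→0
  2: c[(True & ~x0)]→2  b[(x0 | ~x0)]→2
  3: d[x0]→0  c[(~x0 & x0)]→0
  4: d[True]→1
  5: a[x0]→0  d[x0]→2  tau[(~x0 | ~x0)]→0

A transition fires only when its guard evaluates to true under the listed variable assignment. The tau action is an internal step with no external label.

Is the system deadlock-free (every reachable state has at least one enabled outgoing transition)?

Reach set: {0,1}
  0: a→1  [1 exit(s)]
  1: c→0  [1 exit(s)]

Answer: DEADLOCK-FREE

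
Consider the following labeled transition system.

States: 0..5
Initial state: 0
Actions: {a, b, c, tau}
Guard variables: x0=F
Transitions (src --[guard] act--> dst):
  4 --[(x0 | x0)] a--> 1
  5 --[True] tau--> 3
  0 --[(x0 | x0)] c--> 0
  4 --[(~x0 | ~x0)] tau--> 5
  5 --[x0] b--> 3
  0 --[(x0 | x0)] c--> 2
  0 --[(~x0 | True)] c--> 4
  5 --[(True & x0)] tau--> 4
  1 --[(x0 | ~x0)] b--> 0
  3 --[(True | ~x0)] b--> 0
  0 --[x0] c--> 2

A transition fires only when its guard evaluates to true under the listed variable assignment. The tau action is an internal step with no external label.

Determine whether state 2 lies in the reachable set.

5 transition(s) survive guard evaluation.
depth 0: {0}
depth 1: {4}  now seen {0,4}
depth 2: {5}  now seen {0,4,5}
depth 3: {3}  now seen {0,3,4,5}
Reachable = {0,3,4,5}

Answer: UNREACHABLE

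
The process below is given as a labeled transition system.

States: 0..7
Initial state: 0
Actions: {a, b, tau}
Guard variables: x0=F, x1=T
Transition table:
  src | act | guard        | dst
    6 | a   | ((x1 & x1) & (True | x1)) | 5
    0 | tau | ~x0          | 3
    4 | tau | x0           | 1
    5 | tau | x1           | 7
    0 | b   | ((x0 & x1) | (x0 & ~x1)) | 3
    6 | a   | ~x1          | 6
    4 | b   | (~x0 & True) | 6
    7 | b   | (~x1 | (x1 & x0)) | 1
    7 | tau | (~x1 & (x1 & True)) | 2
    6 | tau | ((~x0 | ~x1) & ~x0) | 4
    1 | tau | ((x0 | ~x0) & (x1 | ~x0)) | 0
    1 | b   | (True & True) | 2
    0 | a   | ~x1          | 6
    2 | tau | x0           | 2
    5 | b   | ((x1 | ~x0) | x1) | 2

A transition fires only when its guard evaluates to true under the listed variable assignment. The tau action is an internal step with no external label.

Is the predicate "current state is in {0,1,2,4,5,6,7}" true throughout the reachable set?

Safe = {0,1,2,4,5,6,7}
R = {0,3}
  0: ✓
  3: ✗ unsafe
reach 3 via tau — violates

Answer: INVARIANT VIOLATED at state 3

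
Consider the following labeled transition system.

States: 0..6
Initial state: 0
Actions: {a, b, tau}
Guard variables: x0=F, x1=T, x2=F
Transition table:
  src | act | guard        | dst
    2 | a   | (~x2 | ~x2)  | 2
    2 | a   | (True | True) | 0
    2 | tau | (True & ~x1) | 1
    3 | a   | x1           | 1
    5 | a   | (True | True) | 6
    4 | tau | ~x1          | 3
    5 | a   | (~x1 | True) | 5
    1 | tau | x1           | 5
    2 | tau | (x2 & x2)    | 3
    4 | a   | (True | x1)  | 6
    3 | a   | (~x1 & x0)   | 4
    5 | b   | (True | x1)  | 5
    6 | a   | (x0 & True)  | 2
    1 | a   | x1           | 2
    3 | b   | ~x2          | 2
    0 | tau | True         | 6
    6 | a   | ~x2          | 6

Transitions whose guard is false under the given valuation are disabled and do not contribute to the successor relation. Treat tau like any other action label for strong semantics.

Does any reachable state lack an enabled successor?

Reach set: {0,6}
  0: tau→6  [deg 1]
  6: a→6  [deg 1]

Answer: DEADLOCK-FREE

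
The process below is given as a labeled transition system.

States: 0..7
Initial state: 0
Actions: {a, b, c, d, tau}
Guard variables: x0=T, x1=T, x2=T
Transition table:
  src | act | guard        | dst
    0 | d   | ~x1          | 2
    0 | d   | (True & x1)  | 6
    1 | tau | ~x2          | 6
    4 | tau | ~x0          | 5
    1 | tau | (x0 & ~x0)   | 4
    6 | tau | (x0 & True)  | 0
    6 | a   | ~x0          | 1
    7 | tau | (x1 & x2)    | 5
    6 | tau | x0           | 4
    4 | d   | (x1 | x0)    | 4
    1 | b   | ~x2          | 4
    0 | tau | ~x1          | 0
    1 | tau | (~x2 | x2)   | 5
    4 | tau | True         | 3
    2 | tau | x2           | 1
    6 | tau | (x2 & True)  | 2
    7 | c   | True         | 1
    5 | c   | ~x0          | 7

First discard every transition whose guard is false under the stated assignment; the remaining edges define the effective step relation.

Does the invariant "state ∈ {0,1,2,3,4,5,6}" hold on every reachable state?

Answer: INVARIANT HOLDS

Working:
Inv-set: {0,1,2,3,4,5,6}
Reachable = {0,1,2,3,4,5,6}
  0: ✓
  1: ✓
  2: ✓
  3: ✓
  4: ✓
  5: ✓
  6: ✓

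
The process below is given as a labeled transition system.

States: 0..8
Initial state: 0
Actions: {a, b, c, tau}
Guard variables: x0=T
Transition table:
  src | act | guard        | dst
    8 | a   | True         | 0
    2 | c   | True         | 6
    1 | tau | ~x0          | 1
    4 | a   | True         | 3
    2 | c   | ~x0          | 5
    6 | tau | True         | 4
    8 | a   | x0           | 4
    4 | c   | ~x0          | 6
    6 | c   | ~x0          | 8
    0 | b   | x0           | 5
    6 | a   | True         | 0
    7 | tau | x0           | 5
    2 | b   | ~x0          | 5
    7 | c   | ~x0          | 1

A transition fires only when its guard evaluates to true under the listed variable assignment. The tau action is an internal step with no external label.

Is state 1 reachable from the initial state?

Answer: UNREACHABLE

Analysis:
After dropping false guards: 8 live edges.
L0 = {0}
L1 = {5}  total {0,5}
R = {0,5}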